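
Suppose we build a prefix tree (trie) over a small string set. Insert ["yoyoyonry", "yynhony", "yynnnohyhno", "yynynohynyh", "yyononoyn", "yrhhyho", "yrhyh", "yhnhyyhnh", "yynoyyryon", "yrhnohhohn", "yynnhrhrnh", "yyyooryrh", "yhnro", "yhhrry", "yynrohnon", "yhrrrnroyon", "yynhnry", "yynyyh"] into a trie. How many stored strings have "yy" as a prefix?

Filter for entries beginning with "yy":
Words under "yy": yynhnry, yynhony, yynnhrhrnh, yynnnohyhno, yynoyyryon, yynrohnon, yynynohynyh, yynyyh, yyononoyn, yyyooryrh
Count: 10

10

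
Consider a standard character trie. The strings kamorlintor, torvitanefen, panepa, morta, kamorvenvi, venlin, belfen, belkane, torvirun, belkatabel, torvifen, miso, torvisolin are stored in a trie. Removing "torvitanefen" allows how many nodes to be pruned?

Walk "torvitanefen" from the leaf back toward the root, removing each node that no remaining word uses.
The suffix "tanefen" (7 nodes) is used only by "torvitanefen"; the node for "torvi" still has the child "r", so pruning stops there.
Nodes removed: 7

7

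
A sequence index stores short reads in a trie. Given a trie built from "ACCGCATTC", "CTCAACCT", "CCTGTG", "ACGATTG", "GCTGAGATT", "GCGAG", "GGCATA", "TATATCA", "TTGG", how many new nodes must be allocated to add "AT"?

The longest prefix of "AT" already in the trie is "A" (length 1).
New nodes needed: |"AT"| − 1 = 2 − 1 = 1.

1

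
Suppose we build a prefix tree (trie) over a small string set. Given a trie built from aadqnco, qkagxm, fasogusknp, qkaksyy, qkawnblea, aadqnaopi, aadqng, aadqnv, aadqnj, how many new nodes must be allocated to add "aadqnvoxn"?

3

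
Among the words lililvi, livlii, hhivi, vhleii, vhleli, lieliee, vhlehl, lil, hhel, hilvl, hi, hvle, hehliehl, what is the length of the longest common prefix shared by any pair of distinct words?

4

Look for the deepest trie node that still has at least two words in its subtree.
e.g. "vhlehl" and "vhleii" share the prefix "vhle" of length 4; no pair shares a longer one.
Longest shared-prefix length: 4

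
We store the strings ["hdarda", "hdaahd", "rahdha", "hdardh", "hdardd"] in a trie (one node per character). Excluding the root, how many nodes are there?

17

Trace insertions, counting only characters that open a new branch:
  "hdarda" → 6 new (h, d, a, r, d, a)
  "hdaahd" → prefix "hda" already present; 3 new (a, h, d)
  "rahdha" → 6 new (r, a, h, d, h, a)
  "hdardh" → prefix "hdard" already present; 1 new (h)
  "hdardd" → prefix "hdard" already present; 1 new (d)
Total nodes = 6 + 3 + 6 + 1 + 1 = 17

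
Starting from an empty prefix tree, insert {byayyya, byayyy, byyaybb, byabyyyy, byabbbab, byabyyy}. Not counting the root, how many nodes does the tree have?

21

Count nodes per top-level branch (shared prefixes stored once):
  'b'-branch (byabbbab, byabyyy, byabyyyy, byayyy, byayyya, byyaybb): 21 nodes
Sum: 21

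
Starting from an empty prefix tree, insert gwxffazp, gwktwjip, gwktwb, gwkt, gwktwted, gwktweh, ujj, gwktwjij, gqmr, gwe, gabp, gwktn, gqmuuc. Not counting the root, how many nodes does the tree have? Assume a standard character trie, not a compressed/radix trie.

35

Trie structure (* marks end of a word):
(root)
├─ g
│  ├─ a
│  │  └─ b
│  │     └─ p *
│  ├─ q
│  │  └─ m
│  │     ├─ r *
│  │     └─ u
│  │        └─ u
│  │           └─ c *
│  └─ w
│     ├─ e *
│     ├─ k
│     │  └─ t *
│     │     ├─ n *
│     │     └─ w
│     │        ├─ b *
│     │        ├─ e
│     │        │  └─ h *
│     │        ├─ j
│     │        │  └─ i
│     │        │     ├─ j *
│     │        │     └─ p *
│     │        └─ t
│     │           └─ e
│     │              └─ d *
│     └─ x
│        └─ f
│           └─ f
│              └─ a
│                 └─ z
│                    └─ p *
└─ u
   └─ j
      └─ j *
Counting every labelled node above: 35.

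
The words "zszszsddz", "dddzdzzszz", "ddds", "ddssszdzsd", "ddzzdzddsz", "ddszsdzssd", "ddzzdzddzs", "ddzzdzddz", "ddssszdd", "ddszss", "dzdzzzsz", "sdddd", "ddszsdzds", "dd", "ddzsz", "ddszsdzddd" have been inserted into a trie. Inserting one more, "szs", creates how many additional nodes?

Walking "szs" from the root, the first 1 characters ("s") follow existing edges; "z" is the first miss.
So 3 − 1 = 2 new nodes.

2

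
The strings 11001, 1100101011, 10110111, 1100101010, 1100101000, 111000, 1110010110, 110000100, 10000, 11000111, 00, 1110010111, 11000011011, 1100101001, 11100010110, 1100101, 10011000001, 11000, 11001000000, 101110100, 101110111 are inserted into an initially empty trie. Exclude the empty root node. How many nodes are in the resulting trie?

73

Insert word by word; a character creates a node only if that edge doesn't already exist:
  "11001" → 5 new (1, 1, 0, 0, 1)
  "1100101011" → prefix "11001" already present; 5 new (0, 1, 0, 1, 1)
  "10110111" → prefix "1" already present; 7 new (0, 1, 1, 0, 1, 1, 1)
  "1100101010" → prefix "110010101" already present; 1 new (0)
  "1100101000" → prefix "11001010" already present; 2 new (0, 0)
  "111000" → prefix "11" already present; 4 new (1, 0, 0, 0)
  "1110010110" → prefix "11100" already present; 5 new (1, 0, 1, 1, 0)
  "110000100" → prefix "1100" already present; 5 new (0, 0, 1, 0, 0)
  "10000" → prefix "10" already present; 3 new (0, 0, 0)
  "11000111" → prefix "11000" already present; 3 new (1, 1, 1)
  "00" → 2 new (0, 0)
  "1110010111" → prefix "111001011" already present; 1 new (1)
  "11000011011" → prefix "1100001" already present; 4 new (1, 0, 1, 1)
  "1100101001" → prefix "110010100" already present; 1 new (1)
  "11100010110" → prefix "111000" already present; 5 new (1, 0, 1, 1, 0)
  "1100101" → prefix "1100101" already present; 0 new (none)
  "10011000001" → prefix "100" already present; 8 new (1, 1, 0, 0, 0, 0, 0, 1)
  "11000" → prefix "11000" already present; 0 new (none)
  "11001000000" → prefix "110010" already present; 5 new (0, 0, 0, 0, 0)
  "101110100" → prefix "1011" already present; 5 new (1, 0, 1, 0, 0)
  "101110111" → prefix "1011101" already present; 2 new (1, 1)
Total nodes = 5 + 5 + 7 + 1 + 2 + 4 + 5 + 5 + 3 + 3 + 2 + 1 + 4 + 1 + 5 + 0 + 8 + 0 + 5 + 5 + 2 = 73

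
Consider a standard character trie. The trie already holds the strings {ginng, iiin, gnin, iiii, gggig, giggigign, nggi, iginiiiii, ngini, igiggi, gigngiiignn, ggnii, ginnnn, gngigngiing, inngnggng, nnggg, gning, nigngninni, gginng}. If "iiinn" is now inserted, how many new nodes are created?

1

"iiin" is already a path in the trie; the remaining "n" must be added.
Each of the 1 remaining characters creates one node.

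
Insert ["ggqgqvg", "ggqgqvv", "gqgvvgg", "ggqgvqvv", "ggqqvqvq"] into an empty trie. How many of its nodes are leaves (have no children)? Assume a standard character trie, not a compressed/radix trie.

5

Leaves are exactly the stored words that no other stored word extends.
Those words: "ggqgqvg", "ggqgqvv", "ggqgvqvv", "ggqqvqvq", "gqgvvgg"
Leaf count: 5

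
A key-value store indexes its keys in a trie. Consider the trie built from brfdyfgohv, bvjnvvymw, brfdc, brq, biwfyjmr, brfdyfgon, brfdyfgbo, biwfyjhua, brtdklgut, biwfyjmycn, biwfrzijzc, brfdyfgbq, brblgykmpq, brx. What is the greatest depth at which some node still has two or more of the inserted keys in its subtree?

8

The deepest shared node is where two words last agree before diverging.
e.g. "brfdyfgbo" and "brfdyfgbq" share the prefix "brfdyfgb" of length 8; no pair shares a longer one.
Longest shared-prefix length: 8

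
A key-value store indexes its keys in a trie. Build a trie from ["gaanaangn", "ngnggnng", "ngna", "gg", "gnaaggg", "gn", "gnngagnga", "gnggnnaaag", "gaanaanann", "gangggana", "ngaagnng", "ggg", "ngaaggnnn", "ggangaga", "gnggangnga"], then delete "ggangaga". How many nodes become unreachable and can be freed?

6

After clearing the end-marker at "ggangaga", prune upward until reaching a node still needed by another word.
The suffix "angaga" (6 nodes) is used only by "ggangaga"; the node for "gg" still has the child "g", so pruning stops there.
Nodes removed: 6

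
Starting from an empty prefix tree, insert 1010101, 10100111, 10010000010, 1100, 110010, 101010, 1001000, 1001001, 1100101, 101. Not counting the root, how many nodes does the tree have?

27

Trace insertions, counting only characters that open a new branch:
  "1010101" → 7 new (1, 0, 1, 0, 1, 0, 1)
  "10100111" → prefix "1010" already present; 4 new (0, 1, 1, 1)
  "10010000010" → prefix "10" already present; 9 new (0, 1, 0, 0, 0, 0, 0, 1, 0)
  "1100" → prefix "1" already present; 3 new (1, 0, 0)
  "110010" → prefix "1100" already present; 2 new (1, 0)
  "101010" → prefix "101010" already present; 0 new (none)
  "1001000" → prefix "1001000" already present; 0 new (none)
  "1001001" → prefix "100100" already present; 1 new (1)
  "1100101" → prefix "110010" already present; 1 new (1)
  "101" → prefix "101" already present; 0 new (none)
Total nodes = 7 + 4 + 9 + 3 + 2 + 0 + 0 + 1 + 1 + 0 = 27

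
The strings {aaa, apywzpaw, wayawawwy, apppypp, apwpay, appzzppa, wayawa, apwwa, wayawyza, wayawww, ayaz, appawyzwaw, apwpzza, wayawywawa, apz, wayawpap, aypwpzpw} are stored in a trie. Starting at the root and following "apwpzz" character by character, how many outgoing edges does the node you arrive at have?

Follow the path "apwpzz" to its node, then look at its outgoing edges.
Distinct next characters after "apwpzz": a.
That node has 1 child edge.

1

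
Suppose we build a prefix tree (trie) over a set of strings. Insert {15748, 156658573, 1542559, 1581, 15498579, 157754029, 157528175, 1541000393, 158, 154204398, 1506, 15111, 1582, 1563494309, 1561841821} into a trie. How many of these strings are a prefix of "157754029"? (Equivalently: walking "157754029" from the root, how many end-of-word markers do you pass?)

1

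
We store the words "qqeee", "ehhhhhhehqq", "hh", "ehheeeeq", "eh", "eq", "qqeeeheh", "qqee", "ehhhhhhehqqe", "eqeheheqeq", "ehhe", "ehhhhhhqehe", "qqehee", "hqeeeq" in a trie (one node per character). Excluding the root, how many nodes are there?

48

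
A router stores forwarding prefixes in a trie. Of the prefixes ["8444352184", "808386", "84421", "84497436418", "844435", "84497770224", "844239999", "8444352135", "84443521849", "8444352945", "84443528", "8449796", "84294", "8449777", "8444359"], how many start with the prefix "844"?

Traverse to the node for "844", then collect every word in that subtree.
Words under "844": 84421, 844239999, 844435, 8444352135, 8444352184, 84443521849, 84443528, 8444352945, 8444359, 84497436418, 8449777, 84497770224, 8449796
Count: 13

13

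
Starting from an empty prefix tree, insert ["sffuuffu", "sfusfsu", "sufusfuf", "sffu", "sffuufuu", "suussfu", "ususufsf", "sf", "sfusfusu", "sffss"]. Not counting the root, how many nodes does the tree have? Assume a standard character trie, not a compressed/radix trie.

Trie structure (* marks end of a word):
(root)
├─ s
│  ├─ f *
│  │  ├─ f
│  │  │  ├─ s
│  │  │  │  └─ s *
│  │  │  └─ u *
│  │  │     └─ u
│  │  │        └─ f
│  │  │           ├─ f
│  │  │           │  └─ u *
│  │  │           └─ u
│  │  │              └─ u *
│  │  └─ u
│  │     └─ s
│  │        └─ f
│  │           ├─ s
│  │           │  └─ u *
│  │           └─ u
│  │              └─ s
│  │                 └─ u *
│  └─ u
│     ├─ f
│     │  └─ u
│     │     └─ s
│     │        └─ f
│     │           └─ u
│     │              └─ f *
│     └─ u
│        └─ s
│           └─ s
│              └─ f
│                 └─ u *
└─ u
   └─ s
      └─ u
         └─ s
            └─ u
               └─ f
                  └─ s
                     └─ f *
Counting every labelled node above: 40.

40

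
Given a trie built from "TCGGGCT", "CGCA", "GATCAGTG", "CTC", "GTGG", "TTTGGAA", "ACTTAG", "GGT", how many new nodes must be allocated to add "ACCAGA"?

"AC" is already a path in the trie; the remaining "CAGA" must be added.
New nodes needed: |"ACCAGA"| − 2 = 6 − 2 = 4.

4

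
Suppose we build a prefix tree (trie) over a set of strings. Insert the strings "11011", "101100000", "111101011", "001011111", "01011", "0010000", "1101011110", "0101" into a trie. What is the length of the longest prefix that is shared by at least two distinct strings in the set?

4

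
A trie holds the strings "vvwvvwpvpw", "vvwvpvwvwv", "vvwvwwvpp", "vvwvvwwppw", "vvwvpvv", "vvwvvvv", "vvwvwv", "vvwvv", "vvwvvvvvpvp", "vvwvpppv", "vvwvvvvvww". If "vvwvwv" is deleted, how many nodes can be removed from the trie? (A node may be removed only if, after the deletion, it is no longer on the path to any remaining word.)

After clearing the end-marker at "vvwvwv", prune upward until reaching a node still needed by another word.
The suffix "v" (1 node) is used only by "vvwvwv"; the node for "vvwvw" still has the child "w", so pruning stops there.
Nodes removed: 1

1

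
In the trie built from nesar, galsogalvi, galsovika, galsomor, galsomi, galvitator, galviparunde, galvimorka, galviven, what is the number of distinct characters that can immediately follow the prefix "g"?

Walk "g" from the root, arriving at one node.
Characters that immediately follow "g" among the stored strings: {a}.
That node has 1 child edge.

1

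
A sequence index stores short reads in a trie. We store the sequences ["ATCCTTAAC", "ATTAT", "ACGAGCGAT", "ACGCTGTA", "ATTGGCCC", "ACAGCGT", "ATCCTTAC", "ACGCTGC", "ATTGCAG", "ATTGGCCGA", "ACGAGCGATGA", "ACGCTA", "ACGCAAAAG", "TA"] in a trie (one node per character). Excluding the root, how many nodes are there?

For each word, the new-node count is its length minus the longest prefix already in the trie:
  "ATCCTTAAC" → 9 new (A, T, C, C, T, T, A, A, C)
  "ATTAT" → prefix "AT" already present; 3 new (T, A, T)
  "ACGAGCGAT" → prefix "A" already present; 8 new (C, G, A, G, C, G, A, T)
  "ACGCTGTA" → prefix "ACG" already present; 5 new (C, T, G, T, A)
  "ATTGGCCC" → prefix "ATT" already present; 5 new (G, G, C, C, C)
  "ACAGCGT" → prefix "AC" already present; 5 new (A, G, C, G, T)
  "ATCCTTAC" → prefix "ATCCTTA" already present; 1 new (C)
  "ACGCTGC" → prefix "ACGCTG" already present; 1 new (C)
  "ATTGCAG" → prefix "ATTG" already present; 3 new (C, A, G)
  "ATTGGCCGA" → prefix "ATTGGCC" already present; 2 new (G, A)
  "ACGAGCGATGA" → prefix "ACGAGCGAT" already present; 2 new (G, A)
  "ACGCTA" → prefix "ACGCT" already present; 1 new (A)
  "ACGCAAAAG" → prefix "ACGC" already present; 5 new (A, A, A, A, G)
  "TA" → 2 new (T, A)
Total nodes = 9 + 3 + 8 + 5 + 5 + 5 + 1 + 1 + 3 + 2 + 2 + 1 + 5 + 2 = 52

52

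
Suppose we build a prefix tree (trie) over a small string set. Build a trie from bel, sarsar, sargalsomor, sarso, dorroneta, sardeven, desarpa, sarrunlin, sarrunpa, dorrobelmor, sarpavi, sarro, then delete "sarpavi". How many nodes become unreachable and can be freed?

4

After clearing the end-marker at "sarpavi", prune upward until reaching a node still needed by another word.
The suffix "pavi" (4 nodes) is used only by "sarpavi"; the node for "sar" still has the child "s", so pruning stops there.
Nodes removed: 4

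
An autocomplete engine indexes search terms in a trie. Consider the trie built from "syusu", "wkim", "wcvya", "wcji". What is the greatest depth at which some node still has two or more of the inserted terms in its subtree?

Equivalently: take the maximum, over all pairs, of their longest common prefix length.
e.g. "wcji" and "wcvya" share the prefix "wc" of length 2; no pair shares a longer one.
Longest shared-prefix length: 2

2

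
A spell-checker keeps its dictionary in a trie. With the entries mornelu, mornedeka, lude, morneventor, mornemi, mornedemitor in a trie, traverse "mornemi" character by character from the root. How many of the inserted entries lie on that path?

1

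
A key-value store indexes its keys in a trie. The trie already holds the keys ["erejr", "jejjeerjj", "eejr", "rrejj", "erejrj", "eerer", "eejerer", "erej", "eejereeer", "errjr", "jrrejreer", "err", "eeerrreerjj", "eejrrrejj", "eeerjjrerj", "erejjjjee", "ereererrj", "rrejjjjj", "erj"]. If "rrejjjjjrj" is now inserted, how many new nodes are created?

2

"rrejjjjj" is already a path in the trie; the remaining "rj" must be added.
Each of the 2 remaining characters creates one node.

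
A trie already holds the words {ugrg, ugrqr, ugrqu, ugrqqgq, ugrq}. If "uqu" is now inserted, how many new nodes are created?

"u" is already a path in the trie; the remaining "qu" must be added.
Each of the 2 remaining characters creates one node.

2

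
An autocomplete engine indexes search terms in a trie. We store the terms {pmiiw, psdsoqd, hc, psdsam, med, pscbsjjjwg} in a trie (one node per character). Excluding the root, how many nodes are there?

Insert word by word; a character creates a node only if that edge doesn't already exist:
  "pmiiw" → 5 new (p, m, i, i, w)
  "psdsoqd" → prefix "p" already present; 6 new (s, d, s, o, q, d)
  "hc" → 2 new (h, c)
  "psdsam" → prefix "psds" already present; 2 new (a, m)
  "med" → 3 new (m, e, d)
  "pscbsjjjwg" → prefix "ps" already present; 8 new (c, b, s, j, j, j, w, g)
Total nodes = 5 + 6 + 2 + 2 + 3 + 8 = 26

26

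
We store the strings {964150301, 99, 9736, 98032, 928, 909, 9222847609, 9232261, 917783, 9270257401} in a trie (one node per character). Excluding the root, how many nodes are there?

For each word, the new-node count is its length minus the longest prefix already in the trie:
  "964150301" → 9 new (9, 6, 4, 1, 5, 0, 3, 0, 1)
  "99" → prefix "9" already present; 1 new (9)
  "9736" → prefix "9" already present; 3 new (7, 3, 6)
  "98032" → prefix "9" already present; 4 new (8, 0, 3, 2)
  "928" → prefix "9" already present; 2 new (2, 8)
  "909" → prefix "9" already present; 2 new (0, 9)
  "9222847609" → prefix "92" already present; 8 new (2, 2, 8, 4, 7, 6, 0, 9)
  "9232261" → prefix "92" already present; 5 new (3, 2, 2, 6, 1)
  "917783" → prefix "9" already present; 5 new (1, 7, 7, 8, 3)
  "9270257401" → prefix "92" already present; 8 new (7, 0, 2, 5, 7, 4, 0, 1)
Total nodes = 9 + 1 + 3 + 4 + 2 + 2 + 8 + 5 + 5 + 8 = 47

47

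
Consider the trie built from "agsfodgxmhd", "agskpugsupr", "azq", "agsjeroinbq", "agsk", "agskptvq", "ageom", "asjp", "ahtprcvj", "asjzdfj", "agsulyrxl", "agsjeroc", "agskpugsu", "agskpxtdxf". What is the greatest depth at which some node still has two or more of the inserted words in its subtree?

Look for the deepest trie node that still has at least two words in its subtree.
e.g. "agskpugsu" and "agskpugsupr" share the prefix "agskpugsu" of length 9; no pair shares a longer one.
Longest shared-prefix length: 9

9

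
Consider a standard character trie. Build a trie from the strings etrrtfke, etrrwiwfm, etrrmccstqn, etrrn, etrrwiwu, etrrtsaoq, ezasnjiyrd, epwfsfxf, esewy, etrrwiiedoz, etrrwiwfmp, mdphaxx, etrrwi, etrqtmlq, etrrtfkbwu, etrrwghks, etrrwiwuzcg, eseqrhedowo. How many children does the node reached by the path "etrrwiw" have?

2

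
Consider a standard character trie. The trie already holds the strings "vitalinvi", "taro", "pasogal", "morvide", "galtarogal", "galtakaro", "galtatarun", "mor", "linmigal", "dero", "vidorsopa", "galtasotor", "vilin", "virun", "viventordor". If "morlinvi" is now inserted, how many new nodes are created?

5

Walking "morlinvi" from the root, the first 3 characters ("mor") follow existing edges; "l" is the first miss.
So 8 − 3 = 5 new nodes.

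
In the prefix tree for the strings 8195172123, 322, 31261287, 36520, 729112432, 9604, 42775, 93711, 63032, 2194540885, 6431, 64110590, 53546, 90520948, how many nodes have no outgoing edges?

14

Leaves are exactly the stored words that no other stored word extends.
Those words: "2194540885", "31261287", "322", "36520", "42775", "53546", "63032", "64110590", "6431", "729112432", "8195172123", "90520948", "93711", "9604"
Leaf count: 14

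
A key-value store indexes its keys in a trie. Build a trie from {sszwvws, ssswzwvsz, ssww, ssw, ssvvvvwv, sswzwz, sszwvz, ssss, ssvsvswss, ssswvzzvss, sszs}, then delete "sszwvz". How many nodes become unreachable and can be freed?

1

Walk "sszwvz" from the leaf back toward the root, removing each node that no remaining word uses.
The suffix "z" (1 node) is used only by "sszwvz"; the node for "sszwv" still has the child "w", so pruning stops there.
Nodes removed: 1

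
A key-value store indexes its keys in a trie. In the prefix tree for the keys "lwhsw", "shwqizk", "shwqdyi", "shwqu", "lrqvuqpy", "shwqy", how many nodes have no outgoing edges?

Leaves are exactly the stored words that no other stored word extends.
Those words: "lrqvuqpy", "lwhsw", "shwqdyi", "shwqizk", "shwqu", "shwqy"
Leaf count: 6

6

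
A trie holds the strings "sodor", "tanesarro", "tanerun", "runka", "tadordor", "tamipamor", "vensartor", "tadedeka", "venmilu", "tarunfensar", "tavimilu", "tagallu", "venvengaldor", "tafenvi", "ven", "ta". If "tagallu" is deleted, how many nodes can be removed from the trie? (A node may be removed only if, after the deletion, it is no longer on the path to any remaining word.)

A node on "tagallu"'s path can go only if nothing else ends at it or branches off below it.
The suffix "gallu" (5 nodes) is used only by "tagallu"; the node for "ta" still has the child "n", so pruning stops there.
Nodes removed: 5

5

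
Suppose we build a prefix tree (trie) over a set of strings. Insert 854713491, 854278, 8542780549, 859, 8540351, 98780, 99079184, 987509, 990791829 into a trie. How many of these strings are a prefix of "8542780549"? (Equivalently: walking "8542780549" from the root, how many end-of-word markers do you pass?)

Check each prefix of "8542780549" against the stored set — each match is an end-marker on the path.
Prefixes of the query that are stored words: "854278", "8542780549"
Count: 2

2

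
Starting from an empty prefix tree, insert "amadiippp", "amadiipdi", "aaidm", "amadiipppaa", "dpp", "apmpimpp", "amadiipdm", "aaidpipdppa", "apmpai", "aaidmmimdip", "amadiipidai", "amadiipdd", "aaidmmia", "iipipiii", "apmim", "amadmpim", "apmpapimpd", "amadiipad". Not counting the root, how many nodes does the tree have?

70

For each word, the new-node count is its length minus the longest prefix already in the trie:
  "amadiippp" → 9 new (a, m, a, d, i, i, p, p, p)
  "amadiipdi" → prefix "amadiip" already present; 2 new (d, i)
  "aaidm" → prefix "a" already present; 4 new (a, i, d, m)
  "amadiipppaa" → prefix "amadiippp" already present; 2 new (a, a)
  "dpp" → 3 new (d, p, p)
  "apmpimpp" → prefix "a" already present; 7 new (p, m, p, i, m, p, p)
  "amadiipdm" → prefix "amadiipd" already present; 1 new (m)
  "aaidpipdppa" → prefix "aaid" already present; 7 new (p, i, p, d, p, p, a)
  "apmpai" → prefix "apmp" already present; 2 new (a, i)
  "aaidmmimdip" → prefix "aaidm" already present; 6 new (m, i, m, d, i, p)
  "amadiipidai" → prefix "amadiip" already present; 4 new (i, d, a, i)
  "amadiipdd" → prefix "amadiipd" already present; 1 new (d)
  "aaidmmia" → prefix "aaidmmi" already present; 1 new (a)
  "iipipiii" → 8 new (i, i, p, i, p, i, i, i)
  "apmim" → prefix "apm" already present; 2 new (i, m)
  "amadmpim" → prefix "amad" already present; 4 new (m, p, i, m)
  "apmpapimpd" → prefix "apmpa" already present; 5 new (p, i, m, p, d)
  "amadiipad" → prefix "amadiip" already present; 2 new (a, d)
Total nodes = 9 + 2 + 4 + 2 + 3 + 7 + 1 + 7 + 2 + 6 + 4 + 1 + 1 + 8 + 2 + 4 + 5 + 2 = 70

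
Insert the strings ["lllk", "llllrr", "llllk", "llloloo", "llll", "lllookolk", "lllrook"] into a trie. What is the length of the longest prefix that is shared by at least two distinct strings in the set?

Look for the deepest trie node that still has at least two words in its subtree.
"llll" and "llllk" agree on "llll" (4 characters) before diverging; nothing deeper is shared.
Longest shared-prefix length: 4

4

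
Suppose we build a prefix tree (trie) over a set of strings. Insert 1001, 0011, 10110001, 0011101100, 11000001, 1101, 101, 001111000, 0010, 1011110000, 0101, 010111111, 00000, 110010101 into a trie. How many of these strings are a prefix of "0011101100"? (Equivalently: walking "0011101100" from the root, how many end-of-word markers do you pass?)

2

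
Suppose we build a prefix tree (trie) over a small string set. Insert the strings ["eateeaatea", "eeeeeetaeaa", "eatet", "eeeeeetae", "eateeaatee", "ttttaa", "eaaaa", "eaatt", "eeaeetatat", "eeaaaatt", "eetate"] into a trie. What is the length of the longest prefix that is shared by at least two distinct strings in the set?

Look for the deepest trie node that still has at least two words in its subtree.
"eateeaatea" and "eateeaatee" agree on "eateeaate" (9 characters) before diverging; nothing deeper is shared.
Longest shared-prefix length: 9

9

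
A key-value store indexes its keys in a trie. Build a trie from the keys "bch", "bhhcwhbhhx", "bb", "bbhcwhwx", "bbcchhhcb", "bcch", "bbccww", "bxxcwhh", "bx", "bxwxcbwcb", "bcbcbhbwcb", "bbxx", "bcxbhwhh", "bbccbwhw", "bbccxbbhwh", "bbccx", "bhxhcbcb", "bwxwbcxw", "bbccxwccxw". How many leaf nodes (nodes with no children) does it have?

Leaves are exactly the stored words that no other stored word extends.
Those words: "bbccbwhw", "bbcchhhcb", "bbccww", "bbccxbbhwh", "bbccxwccxw", "bbhcwhwx", "bbxx", "bcbcbhbwcb", "bcch", "bch", "bcxbhwhh", "bhhcwhbhhx", "bhxhcbcb", "bwxwbcxw", "bxwxcbwcb", "bxxcwhh"
Leaf count: 16

16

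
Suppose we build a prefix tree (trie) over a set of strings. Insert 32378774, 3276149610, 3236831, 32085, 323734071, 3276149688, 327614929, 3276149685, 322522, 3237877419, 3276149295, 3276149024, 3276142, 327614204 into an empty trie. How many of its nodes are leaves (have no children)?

11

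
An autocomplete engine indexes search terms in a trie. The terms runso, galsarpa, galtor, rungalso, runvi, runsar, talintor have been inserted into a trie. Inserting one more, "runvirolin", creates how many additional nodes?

5

Walking "runvirolin" from the root, the first 5 characters ("runvi") follow existing edges; "r" is the first miss.
So 10 − 5 = 5 new nodes.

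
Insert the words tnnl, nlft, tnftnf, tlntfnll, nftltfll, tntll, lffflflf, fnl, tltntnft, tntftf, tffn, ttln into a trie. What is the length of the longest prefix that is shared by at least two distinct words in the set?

3

Look for the deepest trie node that still has at least two words in its subtree.
"tntftf" and "tntll" agree on "tnt" (3 characters) before diverging; nothing deeper is shared.
Longest shared-prefix length: 3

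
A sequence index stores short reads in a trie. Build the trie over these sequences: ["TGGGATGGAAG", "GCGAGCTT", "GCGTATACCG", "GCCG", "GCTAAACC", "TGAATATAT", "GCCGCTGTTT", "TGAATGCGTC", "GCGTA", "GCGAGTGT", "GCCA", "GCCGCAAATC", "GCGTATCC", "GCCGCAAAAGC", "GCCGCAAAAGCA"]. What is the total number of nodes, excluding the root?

67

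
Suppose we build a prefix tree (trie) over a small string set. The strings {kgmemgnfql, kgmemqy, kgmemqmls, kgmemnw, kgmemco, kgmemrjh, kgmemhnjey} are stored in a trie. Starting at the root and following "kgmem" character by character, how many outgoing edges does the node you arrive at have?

Follow the path "kgmem" to its node, then look at its outgoing edges.
Distinct next characters after "kgmem": c, g, h, n, q, r.
That node has 6 child edges.

6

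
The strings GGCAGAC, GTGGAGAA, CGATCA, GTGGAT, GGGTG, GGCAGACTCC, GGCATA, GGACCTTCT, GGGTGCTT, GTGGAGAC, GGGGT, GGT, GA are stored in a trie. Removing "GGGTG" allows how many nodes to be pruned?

0

A node on "GGGTG"'s path can go only if nothing else ends at it or branches off below it.
Every node on "GGGTG" is still needed (e.g. by "GGGTGCTT"), so nothing is freed.
Nodes removed: 0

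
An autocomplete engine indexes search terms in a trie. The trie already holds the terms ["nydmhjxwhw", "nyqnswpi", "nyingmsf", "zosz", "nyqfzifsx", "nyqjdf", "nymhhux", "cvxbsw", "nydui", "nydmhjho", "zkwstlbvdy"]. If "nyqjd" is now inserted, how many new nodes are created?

0

Every character of "nyqjd" already lies on an existing path (it is a prefix of some stored word).
No new nodes are needed: 0.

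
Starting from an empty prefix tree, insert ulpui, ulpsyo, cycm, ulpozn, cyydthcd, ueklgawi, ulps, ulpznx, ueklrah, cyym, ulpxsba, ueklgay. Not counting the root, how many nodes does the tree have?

40

Count nodes per top-level branch (shared prefixes stored once):
  'c'-branch (cycm, cyydthcd, cyym): 11 nodes
  'u'-branch (ueklgawi, ueklgay, ueklrah, ulpozn, ulps, ulpsyo, ulpui, ulpxsba, ulpznx): 29 nodes
Sum: 40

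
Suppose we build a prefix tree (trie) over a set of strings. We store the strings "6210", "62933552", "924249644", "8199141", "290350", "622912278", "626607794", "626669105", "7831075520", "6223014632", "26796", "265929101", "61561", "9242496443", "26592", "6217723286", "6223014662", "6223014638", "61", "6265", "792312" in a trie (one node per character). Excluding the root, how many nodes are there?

100

Insert word by word; a character creates a node only if that edge doesn't already exist:
  "6210" → 4 new (6, 2, 1, 0)
  "62933552" → prefix "62" already present; 6 new (9, 3, 3, 5, 5, 2)
  "924249644" → 9 new (9, 2, 4, 2, 4, 9, 6, 4, 4)
  "8199141" → 7 new (8, 1, 9, 9, 1, 4, 1)
  "290350" → 6 new (2, 9, 0, 3, 5, 0)
  "622912278" → prefix "62" already present; 7 new (2, 9, 1, 2, 2, 7, 8)
  "626607794" → prefix "62" already present; 7 new (6, 6, 0, 7, 7, 9, 4)
  "626669105" → prefix "6266" already present; 5 new (6, 9, 1, 0, 5)
  "7831075520" → 10 new (7, 8, 3, 1, 0, 7, 5, 5, 2, 0)
  "6223014632" → prefix "622" already present; 7 new (3, 0, 1, 4, 6, 3, 2)
  "26796" → prefix "2" already present; 4 new (6, 7, 9, 6)
  "265929101" → prefix "26" already present; 7 new (5, 9, 2, 9, 1, 0, 1)
  "61561" → prefix "6" already present; 4 new (1, 5, 6, 1)
  "9242496443" → prefix "924249644" already present; 1 new (3)
  "26592" → prefix "26592" already present; 0 new (none)
  "6217723286" → prefix "621" already present; 7 new (7, 7, 2, 3, 2, 8, 6)
  "6223014662" → prefix "62230146" already present; 2 new (6, 2)
  "6223014638" → prefix "622301463" already present; 1 new (8)
  "61" → prefix "61" already present; 0 new (none)
  "6265" → prefix "626" already present; 1 new (5)
  "792312" → prefix "7" already present; 5 new (9, 2, 3, 1, 2)
Total nodes = 4 + 6 + 9 + 7 + 6 + 7 + 7 + 5 + 10 + 7 + 4 + 7 + 4 + 1 + 0 + 7 + 2 + 1 + 0 + 1 + 5 = 100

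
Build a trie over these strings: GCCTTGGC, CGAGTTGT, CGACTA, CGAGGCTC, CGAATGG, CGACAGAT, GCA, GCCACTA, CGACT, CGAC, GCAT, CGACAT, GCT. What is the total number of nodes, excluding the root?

Trie structure (* marks end of a word):
(root)
├─ C
│  └─ G
│     └─ A
│        ├─ A
│        │  └─ T
│        │     └─ G
│        │        └─ G *
│        ├─ C *
│        │  ├─ A
│        │  │  ├─ G
│        │  │  │  └─ A
│        │  │  │     └─ T *
│        │  │  └─ T *
│        │  └─ T *
│        │     └─ A *
│        └─ G
│           ├─ G
│           │  └─ C
│           │     └─ T
│           │        └─ C *
│           └─ T
│              └─ T
│                 └─ G
│                    └─ T *
└─ G
   └─ C
      ├─ A *
      │  └─ T *
      ├─ C
      │  ├─ A
      │  │  └─ C
      │  │     └─ T
      │  │        └─ A *
      │  └─ T
      │     └─ T
      │        └─ G
      │           └─ G
      │              └─ C *
      └─ T *
Counting every labelled node above: 39.

39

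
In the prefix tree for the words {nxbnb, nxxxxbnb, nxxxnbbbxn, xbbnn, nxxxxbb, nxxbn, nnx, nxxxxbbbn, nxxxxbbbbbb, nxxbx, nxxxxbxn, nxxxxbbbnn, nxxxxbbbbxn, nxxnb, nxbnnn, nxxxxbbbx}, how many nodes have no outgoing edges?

14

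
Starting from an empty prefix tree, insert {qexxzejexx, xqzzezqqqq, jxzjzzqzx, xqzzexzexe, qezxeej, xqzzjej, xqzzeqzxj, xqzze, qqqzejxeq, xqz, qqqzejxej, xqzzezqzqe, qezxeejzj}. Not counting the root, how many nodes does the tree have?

For each word, the new-node count is its length minus the longest prefix already in the trie:
  "qexxzejexx" → 10 new (q, e, x, x, z, e, j, e, x, x)
  "xqzzezqqqq" → 10 new (x, q, z, z, e, z, q, q, q, q)
  "jxzjzzqzx" → 9 new (j, x, z, j, z, z, q, z, x)
  "xqzzexzexe" → prefix "xqzze" already present; 5 new (x, z, e, x, e)
  "qezxeej" → prefix "qe" already present; 5 new (z, x, e, e, j)
  "xqzzjej" → prefix "xqzz" already present; 3 new (j, e, j)
  "xqzzeqzxj" → prefix "xqzze" already present; 4 new (q, z, x, j)
  "xqzze" → prefix "xqzze" already present; 0 new (none)
  "qqqzejxeq" → prefix "q" already present; 8 new (q, q, z, e, j, x, e, q)
  "xqz" → prefix "xqz" already present; 0 new (none)
  "qqqzejxej" → prefix "qqqzejxe" already present; 1 new (j)
  "xqzzezqzqe" → prefix "xqzzezq" already present; 3 new (z, q, e)
  "qezxeejzj" → prefix "qezxeej" already present; 2 new (z, j)
Total nodes = 10 + 10 + 9 + 5 + 5 + 3 + 4 + 0 + 8 + 0 + 1 + 3 + 2 = 60

60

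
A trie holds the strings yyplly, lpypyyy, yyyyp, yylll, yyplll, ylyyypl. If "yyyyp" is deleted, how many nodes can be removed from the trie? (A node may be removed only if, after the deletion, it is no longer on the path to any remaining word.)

3

After clearing the end-marker at "yyyyp", prune upward until reaching a node still needed by another word.
The suffix "yyp" (3 nodes) is used only by "yyyyp"; the node for "yy" still has the child "p", so pruning stops there.
Nodes removed: 3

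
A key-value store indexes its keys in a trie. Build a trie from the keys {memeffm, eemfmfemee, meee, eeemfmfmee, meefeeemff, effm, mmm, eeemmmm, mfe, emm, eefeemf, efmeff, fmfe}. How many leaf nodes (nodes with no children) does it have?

A leaf is a node with no children — equivalently, the end of a word that is not a proper prefix of any other stored word.
Those words: "eeemfmfmee", "eeemmmm", "eefeemf", "eemfmfemee", "effm", "efmeff", "emm", "fmfe", "meee", "meefeeemff", "memeffm", "mfe", "mmm"
Leaf count: 13

13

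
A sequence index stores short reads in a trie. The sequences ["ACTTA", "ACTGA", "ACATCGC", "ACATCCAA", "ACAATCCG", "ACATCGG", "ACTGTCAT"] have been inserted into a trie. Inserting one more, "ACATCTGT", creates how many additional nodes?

3

Walking "ACATCTGT" from the root, the first 5 characters ("ACATC") follow existing edges; "T" is the first miss.
Each of the 3 remaining characters creates one node.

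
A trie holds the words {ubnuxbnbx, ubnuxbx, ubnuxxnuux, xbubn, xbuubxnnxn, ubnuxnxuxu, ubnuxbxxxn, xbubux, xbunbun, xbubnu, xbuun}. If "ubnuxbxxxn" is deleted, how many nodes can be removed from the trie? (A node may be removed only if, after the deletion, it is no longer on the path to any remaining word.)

Walk "ubnuxbxxxn" from the leaf back toward the root, removing each node that no remaining word uses.
The suffix "xxn" (3 nodes) is used only by "ubnuxbxxxn"; "ubnuxbx" is itself a stored word, so pruning stops there.
Nodes removed: 3

3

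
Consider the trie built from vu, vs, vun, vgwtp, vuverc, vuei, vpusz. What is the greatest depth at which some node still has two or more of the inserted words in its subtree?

Equivalently: take the maximum, over all pairs, of their longest common prefix length.
"vu" and "vuei" agree on "vu" (2 characters) before diverging; nothing deeper is shared.
Longest shared-prefix length: 2

2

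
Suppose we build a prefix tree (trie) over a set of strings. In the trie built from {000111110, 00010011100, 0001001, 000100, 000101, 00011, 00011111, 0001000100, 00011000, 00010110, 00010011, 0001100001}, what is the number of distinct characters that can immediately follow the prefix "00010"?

Walk "00010" from the root, arriving at one node.
Characters that immediately follow "00010" among the stored strings: {0, 1}.
That node has 2 child edges.

2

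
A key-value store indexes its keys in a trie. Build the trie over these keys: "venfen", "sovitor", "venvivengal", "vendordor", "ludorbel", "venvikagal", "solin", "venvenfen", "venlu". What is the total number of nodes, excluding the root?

Insert word by word; a character creates a node only if that edge doesn't already exist:
  "venfen" → 6 new (v, e, n, f, e, n)
  "sovitor" → 7 new (s, o, v, i, t, o, r)
  "venvivengal" → prefix "ven" already present; 8 new (v, i, v, e, n, g, a, l)
  "vendordor" → prefix "ven" already present; 6 new (d, o, r, d, o, r)
  "ludorbel" → 8 new (l, u, d, o, r, b, e, l)
  "venvikagal" → prefix "venvi" already present; 5 new (k, a, g, a, l)
  "solin" → prefix "so" already present; 3 new (l, i, n)
  "venvenfen" → prefix "venv" already present; 5 new (e, n, f, e, n)
  "venlu" → prefix "ven" already present; 2 new (l, u)
Total nodes = 6 + 7 + 8 + 6 + 8 + 5 + 3 + 5 + 2 = 50

50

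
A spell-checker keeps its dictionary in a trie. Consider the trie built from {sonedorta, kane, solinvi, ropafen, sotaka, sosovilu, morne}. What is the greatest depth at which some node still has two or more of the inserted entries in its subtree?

Look for the deepest trie node that still has at least two words in its subtree.
e.g. "solinvi" and "sonedorta" share the prefix "so" of length 2; no pair shares a longer one.
Longest shared-prefix length: 2

2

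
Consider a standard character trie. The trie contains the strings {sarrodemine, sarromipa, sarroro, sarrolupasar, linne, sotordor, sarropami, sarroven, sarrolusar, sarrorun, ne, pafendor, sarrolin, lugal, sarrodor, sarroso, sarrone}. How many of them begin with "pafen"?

Traverse to the node for "pafen", then collect every word in that subtree.
Matches: "pafendor"
Count: 1

1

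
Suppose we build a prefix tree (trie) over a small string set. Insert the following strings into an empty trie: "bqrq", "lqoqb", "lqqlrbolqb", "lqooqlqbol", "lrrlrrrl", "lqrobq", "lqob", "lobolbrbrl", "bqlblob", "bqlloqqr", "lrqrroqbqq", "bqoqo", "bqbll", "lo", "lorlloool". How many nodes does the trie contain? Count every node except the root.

76

Insert word by word; a character creates a node only if that edge doesn't already exist:
  "bqrq" → 4 new (b, q, r, q)
  "lqoqb" → 5 new (l, q, o, q, b)
  "lqqlrbolqb" → prefix "lq" already present; 8 new (q, l, r, b, o, l, q, b)
  "lqooqlqbol" → prefix "lqo" already present; 7 new (o, q, l, q, b, o, l)
  "lrrlrrrl" → prefix "l" already present; 7 new (r, r, l, r, r, r, l)
  "lqrobq" → prefix "lq" already present; 4 new (r, o, b, q)
  "lqob" → prefix "lqo" already present; 1 new (b)
  "lobolbrbrl" → prefix "l" already present; 9 new (o, b, o, l, b, r, b, r, l)
  "bqlblob" → prefix "bq" already present; 5 new (l, b, l, o, b)
  "bqlloqqr" → prefix "bql" already present; 5 new (l, o, q, q, r)
  "lrqrroqbqq" → prefix "lr" already present; 8 new (q, r, r, o, q, b, q, q)
  "bqoqo" → prefix "bq" already present; 3 new (o, q, o)
  "bqbll" → prefix "bq" already present; 3 new (b, l, l)
  "lo" → prefix "lo" already present; 0 new (none)
  "lorlloool" → prefix "lo" already present; 7 new (r, l, l, o, o, o, l)
Total nodes = 4 + 5 + 8 + 7 + 7 + 4 + 1 + 9 + 5 + 5 + 8 + 3 + 3 + 0 + 7 = 76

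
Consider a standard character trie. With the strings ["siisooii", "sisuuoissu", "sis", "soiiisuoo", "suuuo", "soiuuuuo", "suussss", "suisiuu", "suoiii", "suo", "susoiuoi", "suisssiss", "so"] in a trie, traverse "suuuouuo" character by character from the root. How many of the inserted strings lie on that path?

1

Walk "suuuouuo" from the root; an end-of-word marker is hit whenever a stored word is a prefix of "suuuouuo".
Prefixes of the query that are stored words: "suuuo"
Count: 1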